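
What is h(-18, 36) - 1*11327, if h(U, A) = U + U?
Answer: -11363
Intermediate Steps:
h(U, A) = 2*U
h(-18, 36) - 1*11327 = 2*(-18) - 1*11327 = -36 - 11327 = -11363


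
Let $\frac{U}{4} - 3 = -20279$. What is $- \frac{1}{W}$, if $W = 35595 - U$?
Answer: $- \frac{1}{116699} \approx -8.5691 \cdot 10^{-6}$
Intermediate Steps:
$U = -81104$ ($U = 12 + 4 \left(-20279\right) = 12 - 81116 = -81104$)
$W = 116699$ ($W = 35595 - -81104 = 35595 + 81104 = 116699$)
$- \frac{1}{W} = - \frac{1}{116699}$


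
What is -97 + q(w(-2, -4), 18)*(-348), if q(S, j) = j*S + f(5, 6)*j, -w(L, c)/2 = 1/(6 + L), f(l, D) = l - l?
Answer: 3035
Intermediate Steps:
f(l, D) = 0
w(L, c) = -2/(6 + L)
q(S, j) = S*j (q(S, j) = j*S + 0*j = S*j + 0 = S*j)
-97 + q(w(-2, -4), 18)*(-348) = -97 + (-2/(6 - 2)*18)*(-348) = -97 + (-2/4*18)*(-348) = -97 + (-2*1/4*18)*(-348) = -97 - 1/2*18*(-348) = -97 - 9*(-348) = -97 + 3132 = 3035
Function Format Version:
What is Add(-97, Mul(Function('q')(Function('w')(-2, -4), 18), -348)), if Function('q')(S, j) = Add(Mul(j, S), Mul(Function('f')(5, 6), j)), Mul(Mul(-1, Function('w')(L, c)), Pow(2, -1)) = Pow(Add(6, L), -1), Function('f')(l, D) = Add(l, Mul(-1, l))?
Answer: 3035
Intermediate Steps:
Function('f')(l, D) = 0
Function('w')(L, c) = Mul(-2, Pow(Add(6, L), -1))
Function('q')(S, j) = Mul(S, j) (Function('q')(S, j) = Add(Mul(j, S), Mul(0, j)) = Add(Mul(S, j), 0) = Mul(S, j))
Add(-97, Mul(Function('q')(Function('w')(-2, -4), 18), -348)) = Add(-97, Mul(Mul(Mul(-2, Pow(Add(6, -2), -1)), 18), -348)) = Add(-97, Mul(Mul(Mul(-2, Pow(4, -1)), 18), -348)) = Add(-97, Mul(Mul(Mul(-2, Rational(1, 4)), 18), -348)) = Add(-97, Mul(Mul(Rational(-1, 2), 18), -348)) = Add(-97, Mul(-9, -348)) = Add(-97, 3132) = 3035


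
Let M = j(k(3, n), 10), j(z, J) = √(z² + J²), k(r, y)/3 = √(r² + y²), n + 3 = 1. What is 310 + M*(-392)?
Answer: 310 - 392*√217 ≈ -5464.5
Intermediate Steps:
n = -2 (n = -3 + 1 = -2)
k(r, y) = 3*√(r² + y²)
j(z, J) = √(J² + z²)
M = √217 (M = √(10² + (3*√(3² + (-2)²))²) = √(100 + (3*√(9 + 4))²) = √(100 + (3*√13)²) = √(100 + 117) = √217 ≈ 14.731)
310 + M*(-392) = 310 + √217*(-392) = 310 - 392*√217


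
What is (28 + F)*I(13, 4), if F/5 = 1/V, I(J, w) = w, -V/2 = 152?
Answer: 8507/76 ≈ 111.93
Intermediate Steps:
V = -304 (V = -2*152 = -304)
F = -5/304 (F = 5/(-304) = 5*(-1/304) = -5/304 ≈ -0.016447)
(28 + F)*I(13, 4) = (28 - 5/304)*4 = (8507/304)*4 = 8507/76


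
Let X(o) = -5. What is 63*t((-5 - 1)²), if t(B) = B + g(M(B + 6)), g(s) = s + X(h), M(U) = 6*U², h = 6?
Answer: 668745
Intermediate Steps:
g(s) = -5 + s (g(s) = s - 5 = -5 + s)
t(B) = -5 + B + 6*(6 + B)² (t(B) = B + (-5 + 6*(B + 6)²) = B + (-5 + 6*(6 + B)²) = -5 + B + 6*(6 + B)²)
63*t((-5 - 1)²) = 63*(-5 + (-5 - 1)² + 6*(6 + (-5 - 1)²)²) = 63*(-5 + (-6)² + 6*(6 + (-6)²)²) = 63*(-5 + 36 + 6*(6 + 36)²) = 63*(-5 + 36 + 6*42²) = 63*(-5 + 36 + 6*1764) = 63*(-5 + 36 + 10584) = 63*10615 = 668745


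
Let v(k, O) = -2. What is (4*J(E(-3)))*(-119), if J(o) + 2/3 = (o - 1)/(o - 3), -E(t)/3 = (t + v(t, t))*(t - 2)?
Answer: -1904/13 ≈ -146.46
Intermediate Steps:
E(t) = -3*(-2 + t)² (E(t) = -3*(t - 2)*(t - 2) = -3*(-2 + t)*(-2 + t) = -3*(-2 + t)²)
J(o) = -⅔ + (-1 + o)/(-3 + o) (J(o) = -⅔ + (o - 1)/(o - 3) = -⅔ + (-1 + o)/(-3 + o))
(4*J(E(-3)))*(-119) = (4*((3 + (-12 - 3*(-3)² + 12*(-3)))/(3*(-3 + (-12 - 3*(-3)² + 12*(-3))))))*(-119) = (4*((3 + (-12 - 3*9 - 36))/(3*(-3 + (-12 - 3*9 - 36)))))*(-119) = (4*((3 + (-12 - 27 - 36))/(3*(-3 + (-12 - 27 - 36)))))*(-119) = (4*((3 - 75)/(3*(-3 - 75))))*(-119) = (4*((⅓)*(-72)/(-78)))*(-119) = (4*((⅓)*(-1/78)*(-72)))*(-119) = (4*(4/13))*(-119) = (16/13)*(-119) = -1904/13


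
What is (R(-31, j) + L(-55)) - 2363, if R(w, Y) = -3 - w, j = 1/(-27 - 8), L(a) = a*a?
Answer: 690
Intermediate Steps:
L(a) = a²
j = -1/35 (j = 1/(-35) = -1/35 ≈ -0.028571)
(R(-31, j) + L(-55)) - 2363 = ((-3 - 1*(-31)) + (-55)²) - 2363 = ((-3 + 31) + 3025) - 2363 = (28 + 3025) - 2363 = 3053 - 2363 = 690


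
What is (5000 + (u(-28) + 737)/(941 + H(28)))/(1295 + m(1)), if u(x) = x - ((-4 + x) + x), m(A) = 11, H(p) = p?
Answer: 4845769/1265514 ≈ 3.8291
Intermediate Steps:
u(x) = 4 - x (u(x) = x - (-4 + 2*x) = x + (4 - 2*x) = 4 - x)
(5000 + (u(-28) + 737)/(941 + H(28)))/(1295 + m(1)) = (5000 + ((4 - 1*(-28)) + 737)/(941 + 28))/(1295 + 11) = (5000 + ((4 + 28) + 737)/969)/1306 = (5000 + (32 + 737)*(1/969))*(1/1306) = (5000 + 769*(1/969))*(1/1306) = (5000 + 769/969)*(1/1306) = (4845769/969)*(1/1306) = 4845769/1265514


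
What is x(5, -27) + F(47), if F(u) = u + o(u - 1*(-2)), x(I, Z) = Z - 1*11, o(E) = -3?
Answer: 6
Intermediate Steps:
x(I, Z) = -11 + Z (x(I, Z) = Z - 11 = -11 + Z)
F(u) = -3 + u (F(u) = u - 3 = -3 + u)
x(5, -27) + F(47) = (-11 - 27) + (-3 + 47) = -38 + 44 = 6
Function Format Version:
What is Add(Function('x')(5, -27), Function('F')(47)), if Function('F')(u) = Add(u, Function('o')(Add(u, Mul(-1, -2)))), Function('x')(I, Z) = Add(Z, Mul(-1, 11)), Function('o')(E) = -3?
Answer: 6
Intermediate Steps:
Function('x')(I, Z) = Add(-11, Z) (Function('x')(I, Z) = Add(Z, -11) = Add(-11, Z))
Function('F')(u) = Add(-3, u) (Function('F')(u) = Add(u, -3) = Add(-3, u))
Add(Function('x')(5, -27), Function('F')(47)) = Add(Add(-11, -27), Add(-3, 47)) = Add(-38, 44) = 6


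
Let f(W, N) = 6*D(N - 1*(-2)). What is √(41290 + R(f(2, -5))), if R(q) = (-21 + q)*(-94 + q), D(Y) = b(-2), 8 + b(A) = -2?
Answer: 2*√13441 ≈ 231.87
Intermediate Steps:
b(A) = -10 (b(A) = -8 - 2 = -10)
D(Y) = -10
f(W, N) = -60 (f(W, N) = 6*(-10) = -60)
R(q) = (-94 + q)*(-21 + q)
√(41290 + R(f(2, -5))) = √(41290 + (1974 + (-60)² - 115*(-60))) = √(41290 + (1974 + 3600 + 6900)) = √(41290 + 12474) = √53764 = 2*√13441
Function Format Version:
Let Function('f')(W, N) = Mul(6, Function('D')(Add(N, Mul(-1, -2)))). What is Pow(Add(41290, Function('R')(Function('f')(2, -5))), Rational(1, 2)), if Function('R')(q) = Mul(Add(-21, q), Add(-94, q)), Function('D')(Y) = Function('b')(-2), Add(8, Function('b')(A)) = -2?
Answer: Mul(2, Pow(13441, Rational(1, 2))) ≈ 231.87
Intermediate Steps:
Function('b')(A) = -10 (Function('b')(A) = Add(-8, -2) = -10)
Function('D')(Y) = -10
Function('f')(W, N) = -60 (Function('f')(W, N) = Mul(6, -10) = -60)
Function('R')(q) = Mul(Add(-94, q), Add(-21, q))
Pow(Add(41290, Function('R')(Function('f')(2, -5))), Rational(1, 2)) = Pow(Add(41290, Add(1974, Pow(-60, 2), Mul(-115, -60))), Rational(1, 2)) = Pow(Add(41290, Add(1974, 3600, 6900)), Rational(1, 2)) = Pow(Add(41290, 12474), Rational(1, 2)) = Pow(53764, Rational(1, 2)) = Mul(2, Pow(13441, Rational(1, 2)))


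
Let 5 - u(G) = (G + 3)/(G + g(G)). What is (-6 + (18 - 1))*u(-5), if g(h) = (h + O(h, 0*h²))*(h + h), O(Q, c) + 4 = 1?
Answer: 4147/75 ≈ 55.293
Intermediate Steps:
O(Q, c) = -3 (O(Q, c) = -4 + 1 = -3)
g(h) = 2*h*(-3 + h) (g(h) = (h - 3)*(h + h) = (-3 + h)*(2*h) = 2*h*(-3 + h))
u(G) = 5 - (3 + G)/(G + 2*G*(-3 + G)) (u(G) = 5 - (G + 3)/(G + 2*G*(-3 + G)) = 5 - (3 + G)/(G + 2*G*(-3 + G)))
(-6 + (18 - 1))*u(-5) = (-6 + (18 - 1))*((-3 - 26*(-5) + 10*(-5)²)/((-5)*(-5 + 2*(-5)))) = (-6 + 17)*(-(-3 + 130 + 10*25)/(5*(-5 - 10))) = 11*(-⅕*(-3 + 130 + 250)/(-15)) = 11*(-⅕*(-1/15)*377) = 11*(377/75) = 4147/75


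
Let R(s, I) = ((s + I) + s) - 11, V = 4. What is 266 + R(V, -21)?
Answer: 242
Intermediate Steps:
R(s, I) = -11 + I + 2*s (R(s, I) = ((I + s) + s) - 11 = (I + 2*s) - 11 = -11 + I + 2*s)
266 + R(V, -21) = 266 + (-11 - 21 + 2*4) = 266 + (-11 - 21 + 8) = 266 - 24 = 242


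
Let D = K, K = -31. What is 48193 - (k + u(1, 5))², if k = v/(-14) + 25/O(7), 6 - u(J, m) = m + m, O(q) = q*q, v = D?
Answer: 462829947/9604 ≈ 48191.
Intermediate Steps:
D = -31
v = -31
O(q) = q²
u(J, m) = 6 - 2*m (u(J, m) = 6 - (m + m) = 6 - 2*m)
k = 267/98 (k = -31/(-14) + 25/(7²) = -31*(-1/14) + 25/49 = 31/14 + 25*(1/49) = 31/14 + 25/49 = 267/98 ≈ 2.7245)
48193 - (k + u(1, 5))² = 48193 - (267/98 + (6 - 2*5))² = 48193 - (267/98 + (6 - 10))² = 48193 - (267/98 - 4)² = 48193 - (-125/98)² = 48193 - 1*15625/9604 = 48193 - 15625/9604 = 462829947/9604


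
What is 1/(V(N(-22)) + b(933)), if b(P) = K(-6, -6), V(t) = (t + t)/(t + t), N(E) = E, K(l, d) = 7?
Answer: ⅛ ≈ 0.12500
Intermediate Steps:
V(t) = 1 (V(t) = (2*t)/((2*t)) = (2*t)*(1/(2*t)) = 1)
b(P) = 7
1/(V(N(-22)) + b(933)) = 1/(1 + 7) = 1/8 = ⅛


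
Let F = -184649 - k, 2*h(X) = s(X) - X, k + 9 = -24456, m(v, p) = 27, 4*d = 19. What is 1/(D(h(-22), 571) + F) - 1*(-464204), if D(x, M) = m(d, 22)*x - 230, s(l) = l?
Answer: 74464820455/160414 ≈ 4.6420e+5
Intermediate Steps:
d = 19/4 (d = (¼)*19 = 19/4 ≈ 4.7500)
k = -24465 (k = -9 - 24456 = -24465)
h(X) = 0 (h(X) = (X - X)/2 = (½)*0 = 0)
D(x, M) = -230 + 27*x (D(x, M) = 27*x - 230 = -230 + 27*x)
F = -160184 (F = -184649 - 1*(-24465) = -184649 + 24465 = -160184)
1/(D(h(-22), 571) + F) - 1*(-464204) = 1/((-230 + 27*0) - 160184) - 1*(-464204) = 1/((-230 + 0) - 160184) + 464204 = 1/(-230 - 160184) + 464204 = 1/(-160414) + 464204 = -1/160414 + 464204 = 74464820455/160414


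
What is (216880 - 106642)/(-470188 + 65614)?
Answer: -18373/67429 ≈ -0.27248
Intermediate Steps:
(216880 - 106642)/(-470188 + 65614) = 110238/(-404574) = 110238*(-1/404574) = -18373/67429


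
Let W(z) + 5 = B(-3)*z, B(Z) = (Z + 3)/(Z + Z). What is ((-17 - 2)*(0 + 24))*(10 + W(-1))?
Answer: -2280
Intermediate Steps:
B(Z) = (3 + Z)/(2*Z) (B(Z) = (3 + Z)/((2*Z)) = (3 + Z)*(1/(2*Z)) = (3 + Z)/(2*Z))
W(z) = -5 (W(z) = -5 + ((½)*(3 - 3)/(-3))*z = -5 + ((½)*(-⅓)*0)*z = -5 + 0*z = -5 + 0 = -5)
((-17 - 2)*(0 + 24))*(10 + W(-1)) = ((-17 - 2)*(0 + 24))*(10 - 5) = -19*24*5 = -456*5 = -2280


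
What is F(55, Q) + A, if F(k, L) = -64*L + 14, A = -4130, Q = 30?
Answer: -6036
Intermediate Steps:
F(k, L) = 14 - 64*L
F(55, Q) + A = (14 - 64*30) - 4130 = (14 - 1920) - 4130 = -1906 - 4130 = -6036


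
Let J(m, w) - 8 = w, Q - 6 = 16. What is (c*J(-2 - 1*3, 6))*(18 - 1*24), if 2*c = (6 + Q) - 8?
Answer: -840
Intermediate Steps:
Q = 22 (Q = 6 + 16 = 22)
J(m, w) = 8 + w
c = 10 (c = ((6 + 22) - 8)/2 = (28 - 8)/2 = (½)*20 = 10)
(c*J(-2 - 1*3, 6))*(18 - 1*24) = (10*(8 + 6))*(18 - 1*24) = (10*14)*(18 - 24) = 140*(-6) = -840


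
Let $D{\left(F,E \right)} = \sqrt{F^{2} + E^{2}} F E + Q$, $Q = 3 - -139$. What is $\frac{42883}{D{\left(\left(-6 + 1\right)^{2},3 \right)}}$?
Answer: $- \frac{3044693}{1773043} + \frac{3216225 \sqrt{634}}{3546086} \approx 21.12$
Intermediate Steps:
$Q = 142$ ($Q = 3 + 139 = 142$)
$D{\left(F,E \right)} = 142 + E F \sqrt{E^{2} + F^{2}}$ ($D{\left(F,E \right)} = \sqrt{F^{2} + E^{2}} F E + 142 = \sqrt{E^{2} + F^{2}} F E + 142 = F \sqrt{E^{2} + F^{2}} E + 142 = E F \sqrt{E^{2} + F^{2}} + 142 = 142 + E F \sqrt{E^{2} + F^{2}}$)
$\frac{42883}{D{\left(\left(-6 + 1\right)^{2},3 \right)}} = \frac{42883}{142 + 3 \left(-6 + 1\right)^{2} \sqrt{3^{2} + \left(\left(-6 + 1\right)^{2}\right)^{2}}} = \frac{42883}{142 + 3 \left(-5\right)^{2} \sqrt{9 + \left(\left(-5\right)^{2}\right)^{2}}} = \frac{42883}{142 + 3 \cdot 25 \sqrt{9 + 25^{2}}} = \frac{42883}{142 + 3 \cdot 25 \sqrt{9 + 625}} = \frac{42883}{142 + 3 \cdot 25 \sqrt{634}} = \frac{42883}{142 + 75 \sqrt{634}}$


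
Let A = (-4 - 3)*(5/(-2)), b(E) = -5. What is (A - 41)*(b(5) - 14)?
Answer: 893/2 ≈ 446.50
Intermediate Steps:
A = 35/2 (A = -35*(-1)/2 = -7*(-5/2) = 35/2 ≈ 17.500)
(A - 41)*(b(5) - 14) = (35/2 - 41)*(-5 - 14) = -47/2*(-19) = 893/2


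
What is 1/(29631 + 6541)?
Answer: 1/36172 ≈ 2.7646e-5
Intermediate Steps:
1/(29631 + 6541) = 1/36172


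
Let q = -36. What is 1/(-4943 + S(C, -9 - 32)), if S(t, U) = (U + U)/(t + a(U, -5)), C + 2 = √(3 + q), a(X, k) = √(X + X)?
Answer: (-√33 - √82 - 2*I)/(4943*√33 + 4943*√82 + 9804*I) ≈ -0.00020234 - 2.2276e-7*I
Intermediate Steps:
a(X, k) = √2*√X (a(X, k) = √(2*X) = √2*√X)
C = -2 + I*√33 (C = -2 + √(3 - 36) = -2 + √(-33) = -2 + I*√33 ≈ -2.0 + 5.7446*I)
S(t, U) = 2*U/(t + √2*√U) (S(t, U) = (U + U)/(t + √2*√U) = (2*U)/(t + √2*√U) = 2*U/(t + √2*√U))
1/(-4943 + S(C, -9 - 32)) = 1/(-4943 + 2*(-9 - 32)/((-2 + I*√33) + √2*√(-9 - 32))) = 1/(-4943 + 2*(-41)/((-2 + I*√33) + √2*√(-41))) = 1/(-4943 + 2*(-41)/((-2 + I*√33) + √2*(I*√41))) = 1/(-4943 + 2*(-41)/((-2 + I*√33) + I*√82)) = 1/(-4943 + 2*(-41)/(-2 + I*√33 + I*√82)) = 1/(-4943 - 82/(-2 + I*√33 + I*√82))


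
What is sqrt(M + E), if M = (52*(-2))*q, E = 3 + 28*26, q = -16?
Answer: sqrt(2395) ≈ 48.939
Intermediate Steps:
E = 731 (E = 3 + 728 = 731)
M = 1664 (M = (52*(-2))*(-16) = -104*(-16) = 1664)
sqrt(M + E) = sqrt(1664 + 731) = sqrt(2395)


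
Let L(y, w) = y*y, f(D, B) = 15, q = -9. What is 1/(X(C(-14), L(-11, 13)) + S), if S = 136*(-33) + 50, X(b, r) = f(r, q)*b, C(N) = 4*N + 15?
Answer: -1/5053 ≈ -0.00019790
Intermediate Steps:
L(y, w) = y²
C(N) = 15 + 4*N
X(b, r) = 15*b
S = -4438 (S = -4488 + 50 = -4438)
1/(X(C(-14), L(-11, 13)) + S) = 1/(15*(15 + 4*(-14)) - 4438) = 1/(15*(15 - 56) - 4438) = 1/(15*(-41) - 4438) = 1/(-615 - 4438) = 1/(-5053) = -1/5053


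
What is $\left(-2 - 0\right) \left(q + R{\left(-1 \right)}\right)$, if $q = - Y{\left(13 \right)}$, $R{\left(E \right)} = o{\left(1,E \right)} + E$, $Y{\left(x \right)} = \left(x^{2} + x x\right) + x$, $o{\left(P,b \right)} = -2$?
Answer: $708$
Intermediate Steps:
$Y{\left(x \right)} = x + 2 x^{2}$ ($Y{\left(x \right)} = \left(x^{2} + x^{2}\right) + x = 2 x^{2} + x = x + 2 x^{2}$)
$R{\left(E \right)} = -2 + E$
$q = -351$ ($q = - 13 \left(1 + 2 \cdot 13\right) = - 13 \left(1 + 26\right) = - 13 \cdot 27 = \left(-1\right) 351 = -351$)
$\left(-2 - 0\right) \left(q + R{\left(-1 \right)}\right) = \left(-2 - 0\right) \left(-351 - 3\right) = \left(-2 + 0\right) \left(-351 - 3\right) = \left(-2\right) \left(-354\right) = 708$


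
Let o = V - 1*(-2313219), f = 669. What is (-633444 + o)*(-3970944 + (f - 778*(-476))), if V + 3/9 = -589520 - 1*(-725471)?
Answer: -19609548499619/3 ≈ -6.5365e+12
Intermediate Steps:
V = 407852/3 (V = -1/3 + (-589520 - 1*(-725471)) = -1/3 + (-589520 + 725471) = -1/3 + 135951 = 407852/3 ≈ 1.3595e+5)
o = 7347509/3 (o = 407852/3 - 1*(-2313219) = 407852/3 + 2313219 = 7347509/3 ≈ 2.4492e+6)
(-633444 + o)*(-3970944 + (f - 778*(-476))) = (-633444 + 7347509/3)*(-3970944 + (669 - 778*(-476))) = 5447177*(-3970944 + (669 + 370328))/3 = 5447177*(-3970944 + 370997)/3 = (5447177/3)*(-3599947) = -19609548499619/3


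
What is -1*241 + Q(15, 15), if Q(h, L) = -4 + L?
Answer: -230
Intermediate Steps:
-1*241 + Q(15, 15) = -1*241 + (-4 + 15) = -241 + 11 = -230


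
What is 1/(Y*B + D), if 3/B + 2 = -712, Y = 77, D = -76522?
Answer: -34/2601759 ≈ -1.3068e-5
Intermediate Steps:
B = -1/238 (B = 3/(-2 - 712) = 3/(-714) = 3*(-1/714) = -1/238 ≈ -0.0042017)
1/(Y*B + D) = 1/(77*(-1/238) - 76522) = 1/(-11/34 - 76522) = 1/(-2601759/34) = -34/2601759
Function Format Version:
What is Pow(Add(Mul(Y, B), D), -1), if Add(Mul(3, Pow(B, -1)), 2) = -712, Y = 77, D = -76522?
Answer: Rational(-34, 2601759) ≈ -1.3068e-5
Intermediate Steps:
B = Rational(-1, 238) (B = Mul(3, Pow(Add(-2, -712), -1)) = Mul(3, Pow(-714, -1)) = Mul(3, Rational(-1, 714)) = Rational(-1, 238) ≈ -0.0042017)
Pow(Add(Mul(Y, B), D), -1) = Pow(Add(Mul(77, Rational(-1, 238)), -76522), -1) = Pow(Add(Rational(-11, 34), -76522), -1) = Pow(Rational(-2601759, 34), -1) = Rational(-34, 2601759)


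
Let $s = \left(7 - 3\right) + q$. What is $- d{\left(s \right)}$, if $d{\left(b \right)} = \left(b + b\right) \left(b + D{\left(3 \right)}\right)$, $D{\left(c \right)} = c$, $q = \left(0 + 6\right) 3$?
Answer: $-1100$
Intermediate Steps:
$q = 18$ ($q = 6 \cdot 3 = 18$)
$s = 22$ ($s = \left(7 - 3\right) + 18 = 4 + 18 = 22$)
$d{\left(b \right)} = 2 b \left(3 + b\right)$ ($d{\left(b \right)} = \left(b + b\right) \left(b + 3\right) = 2 b \left(3 + b\right)$)
$- d{\left(s \right)} = - 2 \cdot 22 \left(3 + 22\right) = - 2 \cdot 22 \cdot 25 = \left(-1\right) 1100 = -1100$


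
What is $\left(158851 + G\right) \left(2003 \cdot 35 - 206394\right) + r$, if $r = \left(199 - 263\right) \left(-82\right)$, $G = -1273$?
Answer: $-21476142794$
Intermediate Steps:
$r = 5248$ ($r = \left(-64\right) \left(-82\right) = 5248$)
$\left(158851 + G\right) \left(2003 \cdot 35 - 206394\right) + r = \left(158851 - 1273\right) \left(2003 \cdot 35 - 206394\right) + 5248 = 157578 \left(70105 - 206394\right) + 5248 = 157578 \left(-136289\right) + 5248 = -21476148042 + 5248 = -21476142794$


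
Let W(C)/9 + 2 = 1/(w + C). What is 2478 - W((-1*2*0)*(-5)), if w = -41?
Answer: 102345/41 ≈ 2496.2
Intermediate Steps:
W(C) = -18 + 9/(-41 + C)
2478 - W((-1*2*0)*(-5)) = 2478 - 9*(83 - 2*-1*2*0*(-5))/(-41 + (-1*2*0)*(-5)) = 2478 - 9*(83 - 2*(-2*0)*(-5))/(-41 - 2*0*(-5)) = 2478 - 9*(83 - 0*(-5))/(-41 + 0*(-5)) = 2478 - 9*(83 - 2*0)/(-41 + 0) = 2478 - 9*(83 + 0)/(-41) = 2478 - 9*(-1)*83/41 = 2478 - 1*(-747/41) = 2478 + 747/41 = 102345/41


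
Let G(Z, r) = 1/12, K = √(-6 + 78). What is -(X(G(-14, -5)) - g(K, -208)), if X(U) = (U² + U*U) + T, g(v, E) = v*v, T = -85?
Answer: 11303/72 ≈ 156.99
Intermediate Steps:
K = 6*√2 (K = √72 = 6*√2 ≈ 8.4853)
g(v, E) = v²
G(Z, r) = 1/12
X(U) = -85 + 2*U² (X(U) = (U² + U*U) - 85 = (U² + U²) - 85 = 2*U² - 85 = -85 + 2*U²)
-(X(G(-14, -5)) - g(K, -208)) = -((-85 + 2*(1/12)²) - (6*√2)²) = -((-85 + 2*(1/144)) - 1*72) = -((-85 + 1/72) - 72) = -(-6119/72 - 72) = -1*(-11303/72) = 11303/72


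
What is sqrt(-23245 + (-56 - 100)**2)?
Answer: sqrt(1091) ≈ 33.030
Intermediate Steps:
sqrt(-23245 + (-56 - 100)**2) = sqrt(-23245 + (-156)**2) = sqrt(-23245 + 24336) = sqrt(1091)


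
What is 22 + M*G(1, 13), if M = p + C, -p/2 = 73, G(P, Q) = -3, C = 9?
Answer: 433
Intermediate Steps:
p = -146 (p = -2*73 = -146)
M = -137 (M = -146 + 9 = -137)
22 + M*G(1, 13) = 22 - 137*(-3) = 22 + 411 = 433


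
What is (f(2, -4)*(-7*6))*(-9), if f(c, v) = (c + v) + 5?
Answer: 1134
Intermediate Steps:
f(c, v) = 5 + c + v
(f(2, -4)*(-7*6))*(-9) = ((5 + 2 - 4)*(-7*6))*(-9) = (3*(-42))*(-9) = -126*(-9) = 1134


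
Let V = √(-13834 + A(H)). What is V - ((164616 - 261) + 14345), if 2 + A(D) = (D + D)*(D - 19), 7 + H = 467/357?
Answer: -178700 + 2*I*√431890051/357 ≈ -1.787e+5 + 116.43*I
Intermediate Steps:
H = -2032/357 (H = -7 + 467/357 = -2032/357 ≈ -5.6919)
A(D) = -2 + 2*D*(-19 + D) (A(D) = -2 + (D + D)*(D - 19) = -2 + (2*D)*(-19 + D) = -2 + 2*D*(-19 + D))
V = 2*I*√431890051/357 (V = √(-13834 + (-2 - 38*(-2032/357) + 2*(-2032/357)²)) = √(-13834 + (-2 + 77216/357 + 2*(4129024/127449))) = √(-13834 + (-2 + 77216/357 + 8258048/127449)) = √(-13834 + 35569262/127449) = √(-1727560204/127449) = 2*I*√431890051/357 ≈ 116.43*I)
V - ((164616 - 261) + 14345) = 2*I*√431890051/357 - ((164616 - 261) + 14345) = 2*I*√431890051/357 - (164355 + 14345) = 2*I*√431890051/357 - 1*178700 = 2*I*√431890051/357 - 178700 = -178700 + 2*I*√431890051/357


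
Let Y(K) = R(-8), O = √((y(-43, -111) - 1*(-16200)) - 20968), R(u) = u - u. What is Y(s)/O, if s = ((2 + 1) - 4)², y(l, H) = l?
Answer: 0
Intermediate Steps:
R(u) = 0
O = I*√4811 (O = √((-43 - 1*(-16200)) - 20968) = √((-43 + 16200) - 20968) = √(16157 - 20968) = √(-4811) = I*√4811 ≈ 69.361*I)
s = 1 (s = (3 - 4)² = (-1)² = 1)
Y(K) = 0
Y(s)/O = 0/((I*√4811)) = 0*(-I*√4811/4811) = 0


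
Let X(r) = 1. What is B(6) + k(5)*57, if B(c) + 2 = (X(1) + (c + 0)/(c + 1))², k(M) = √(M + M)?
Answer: 71/49 + 57*√10 ≈ 181.70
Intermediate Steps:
k(M) = √2*√M (k(M) = √(2*M) = √2*√M)
B(c) = -2 + (1 + c/(1 + c))² (B(c) = -2 + (1 + (c + 0)/(c + 1))² = -2 + (1 + c/(1 + c))²)
B(6) + k(5)*57 = (-1 + 2*6²)/(1 + 6² + 2*6) + (√2*√5)*57 = (-1 + 2*36)/(1 + 36 + 12) + √10*57 = (-1 + 72)/49 + 57*√10 = (1/49)*71 + 57*√10 = 71/49 + 57*√10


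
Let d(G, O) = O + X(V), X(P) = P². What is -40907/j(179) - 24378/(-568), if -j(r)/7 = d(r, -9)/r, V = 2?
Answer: -2079121637/9940 ≈ -2.0917e+5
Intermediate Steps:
d(G, O) = 4 + O (d(G, O) = O + 2² = O + 4 = 4 + O)
j(r) = 35/r (j(r) = -7*(4 - 9)/r = -(-35)/r = 35/r)
-40907/j(179) - 24378/(-568) = -40907/(35/179) - 24378/(-568) = -40907/(35*(1/179)) - 24378*(-1/568) = -40907/35/179 + 12189/284 = -40907*179/35 + 12189/284 = -7322353/35 + 12189/284 = -2079121637/9940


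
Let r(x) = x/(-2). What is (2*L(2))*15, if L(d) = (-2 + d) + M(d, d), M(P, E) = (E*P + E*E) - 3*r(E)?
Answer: 330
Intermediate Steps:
r(x) = -x/2 (r(x) = x*(-1/2) = -x/2)
M(P, E) = E**2 + 3*E/2 + E*P (M(P, E) = (E*P + E*E) - (-3)*E/2 = (E*P + E**2) + 3*E/2 = (E**2 + E*P) + 3*E/2 = E**2 + 3*E/2 + E*P)
L(d) = -2 + d + d*(3 + 4*d)/2 (L(d) = (-2 + d) + d*(3 + 2*d + 2*d)/2 = (-2 + d) + d*(3 + 4*d)/2 = -2 + d + d*(3 + 4*d)/2)
(2*L(2))*15 = (2*(-2 + 2*2**2 + (5/2)*2))*15 = (2*(-2 + 2*4 + 5))*15 = (2*(-2 + 8 + 5))*15 = (2*11)*15 = 22*15 = 330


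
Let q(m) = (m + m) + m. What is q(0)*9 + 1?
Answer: 1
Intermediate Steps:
q(m) = 3*m (q(m) = 2*m + m = 3*m)
q(0)*9 + 1 = (3*0)*9 + 1 = 0*9 + 1 = 0 + 1 = 1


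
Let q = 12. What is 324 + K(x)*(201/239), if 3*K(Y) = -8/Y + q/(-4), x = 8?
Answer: 77168/239 ≈ 322.88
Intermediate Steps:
K(Y) = -1 - 8/(3*Y) (K(Y) = (-8/Y + 12/(-4))/3 = (-8/Y + 12*(-1/4))/3 = (-8/Y - 3)/3 = (-3 - 8/Y)/3 = -1 - 8/(3*Y))
324 + K(x)*(201/239) = 324 + ((-8/3 - 1*8)/8)*(201/239) = 324 + ((-8/3 - 8)/8)*(201*(1/239)) = 324 + ((1/8)*(-32/3))*(201/239) = 324 - 4/3*201/239 = 324 - 268/239 = 77168/239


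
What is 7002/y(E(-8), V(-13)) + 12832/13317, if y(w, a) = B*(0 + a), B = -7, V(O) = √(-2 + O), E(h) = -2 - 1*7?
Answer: 12832/13317 + 2334*I*√15/35 ≈ 0.96358 + 258.27*I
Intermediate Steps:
E(h) = -9 (E(h) = -2 - 7 = -9)
y(w, a) = -7*a (y(w, a) = -7*(0 + a) = -7*a)
7002/y(E(-8), V(-13)) + 12832/13317 = 7002/((-7*√(-2 - 13))) + 12832/13317 = 7002/((-7*I*√15)) + 12832*(1/13317) = 7002/((-7*I*√15)) + 12832/13317 = 7002*(I*√15/105) + 12832/13317 = 2334*I*√15/35 + 12832/13317 = 12832/13317 + 2334*I*√15/35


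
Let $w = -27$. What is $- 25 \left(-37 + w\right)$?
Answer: $1600$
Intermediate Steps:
$- 25 \left(-37 + w\right) = - 25 \left(-37 - 27\right) = \left(-25\right) \left(-64\right) = 1600$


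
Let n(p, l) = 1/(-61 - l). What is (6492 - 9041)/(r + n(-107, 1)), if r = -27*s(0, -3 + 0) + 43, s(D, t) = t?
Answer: -158038/7687 ≈ -20.559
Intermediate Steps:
r = 124 (r = -27*(-3 + 0) + 43 = -27*(-3) + 43 = 81 + 43 = 124)
(6492 - 9041)/(r + n(-107, 1)) = (6492 - 9041)/(124 - 1/(61 + 1)) = -2549/(124 - 1/62) = -2549/7687/62 = -2549*62/7687 = -158038/7687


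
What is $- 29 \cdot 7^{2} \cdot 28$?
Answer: $-39788$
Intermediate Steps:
$- 29 \cdot 7^{2} \cdot 28 = \left(-29\right) 49 \cdot 28 = \left(-1421\right) 28 = -39788$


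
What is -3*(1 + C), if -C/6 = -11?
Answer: -201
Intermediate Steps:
C = 66 (C = -6*(-11) = 66)
-3*(1 + C) = -3*(1 + 66) = -3*67 = -201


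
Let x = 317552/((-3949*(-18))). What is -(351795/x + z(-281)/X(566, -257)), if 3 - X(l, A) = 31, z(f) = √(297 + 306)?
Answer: -12503146095/158776 + 3*√67/28 ≈ -78746.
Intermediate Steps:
z(f) = 3*√67 (z(f) = √603 = 3*√67)
X(l, A) = -28 (X(l, A) = 3 - 1*31 = 3 - 31 = -28)
x = 158776/35541 (x = 317552/71082 = 317552*(1/71082) = 158776/35541 ≈ 4.4674)
-(351795/x + z(-281)/X(566, -257)) = -(351795/(158776/35541) + (3*√67)/(-28)) = -(351795*(35541/158776) + (3*√67)*(-1/28)) = -(12503146095/158776 - 3*√67/28) = -12503146095/158776 + 3*√67/28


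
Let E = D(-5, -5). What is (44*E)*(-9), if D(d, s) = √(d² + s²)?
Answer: -1980*√2 ≈ -2800.1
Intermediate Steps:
E = 5*√2 (E = √((-5)² + (-5)²) = √(25 + 25) = √50 = 5*√2 ≈ 7.0711)
(44*E)*(-9) = (44*(5*√2))*(-9) = (220*√2)*(-9) = -1980*√2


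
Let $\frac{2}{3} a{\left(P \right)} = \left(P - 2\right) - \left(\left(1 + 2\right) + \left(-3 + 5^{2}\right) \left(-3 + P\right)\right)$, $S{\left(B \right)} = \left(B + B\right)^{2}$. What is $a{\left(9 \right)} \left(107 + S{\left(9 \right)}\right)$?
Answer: $-82752$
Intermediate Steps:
$S{\left(B \right)} = 4 B^{2}$ ($S{\left(B \right)} = \left(2 B\right)^{2} = 4 B^{2}$)
$a{\left(P \right)} = \frac{183}{2} - \frac{63 P}{2}$ ($a{\left(P \right)} = \frac{3 \left(\left(P - 2\right) - \left(\left(1 + 2\right) + \left(-3 + 5^{2}\right) \left(-3 + P\right)\right)\right)}{2} = \frac{3 \left(\left(-2 + P\right) - \left(3 + \left(-3 + 25\right) \left(-3 + P\right)\right)\right)}{2} = \frac{3 \left(\left(-2 + P\right) - \left(3 + 22 \left(-3 + P\right)\right)\right)}{2} = \frac{3 \left(\left(-2 + P\right) - \left(3 + \left(-66 + 22 P\right)\right)\right)}{2} = \frac{3 \left(\left(-2 + P\right) - \left(-63 + 22 P\right)\right)}{2} = \frac{3 \left(61 - 21 P\right)}{2} = \frac{183}{2} - \frac{63 P}{2}$)
$a{\left(9 \right)} \left(107 + S{\left(9 \right)}\right) = \left(\frac{183}{2} - \frac{567}{2}\right) \left(107 + 4 \cdot 9^{2}\right) = \left(\frac{183}{2} - \frac{567}{2}\right) \left(107 + 4 \cdot 81\right) = - 192 \left(107 + 324\right) = \left(-192\right) 431 = -82752$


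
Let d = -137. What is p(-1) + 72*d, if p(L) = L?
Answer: -9865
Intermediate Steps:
p(-1) + 72*d = -1 + 72*(-137) = -1 - 9864 = -9865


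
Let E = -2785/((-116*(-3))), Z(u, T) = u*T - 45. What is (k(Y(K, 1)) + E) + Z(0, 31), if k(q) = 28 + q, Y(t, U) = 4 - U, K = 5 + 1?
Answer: -7657/348 ≈ -22.003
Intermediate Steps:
K = 6
Z(u, T) = -45 + T*u (Z(u, T) = T*u - 45 = -45 + T*u)
E = -2785/348 ≈ -8.0029
(k(Y(K, 1)) + E) + Z(0, 31) = ((28 + (4 - 1*1)) - 2785/348) + (-45 + 31*0) = ((28 + (4 - 1)) - 2785/348) + (-45 + 0) = ((28 + 3) - 2785/348) - 45 = (31 - 2785/348) - 45 = 8003/348 - 45 = -7657/348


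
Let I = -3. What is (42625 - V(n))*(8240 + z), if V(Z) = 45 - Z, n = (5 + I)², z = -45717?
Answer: -1595920568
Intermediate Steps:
n = 4 (n = (5 - 3)² = 2² = 4)
(42625 - V(n))*(8240 + z) = (42625 - (45 - 1*4))*(8240 - 45717) = (42625 - (45 - 4))*(-37477) = (42625 - 1*41)*(-37477) = (42625 - 41)*(-37477) = 42584*(-37477) = -1595920568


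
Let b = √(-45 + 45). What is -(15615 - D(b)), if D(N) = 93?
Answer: -15522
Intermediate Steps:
b = 0 (b = √0 = 0)
-(15615 - D(b)) = -(15615 - 1*93) = -(15615 - 93) = -1*15522 = -15522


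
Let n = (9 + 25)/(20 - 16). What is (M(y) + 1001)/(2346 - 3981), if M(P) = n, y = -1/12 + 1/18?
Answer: -673/1090 ≈ -0.61743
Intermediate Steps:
y = -1/36 (y = -1*1/12 + 1*(1/18) = -1/12 + 1/18 = -1/36 ≈ -0.027778)
n = 17/2 (n = 34/4 = 34*(¼) = 17/2 ≈ 8.5000)
M(P) = 17/2
(M(y) + 1001)/(2346 - 3981) = (17/2 + 1001)/(2346 - 3981) = (2019/2)/(-1635) = (2019/2)*(-1/1635) = -673/1090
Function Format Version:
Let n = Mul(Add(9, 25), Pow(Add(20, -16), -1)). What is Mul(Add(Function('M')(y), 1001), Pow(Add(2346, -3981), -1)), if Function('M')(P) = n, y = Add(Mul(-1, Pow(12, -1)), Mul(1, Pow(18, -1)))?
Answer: Rational(-673, 1090) ≈ -0.61743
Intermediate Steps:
y = Rational(-1, 36) (y = Add(Mul(-1, Rational(1, 12)), Mul(1, Rational(1, 18))) = Add(Rational(-1, 12), Rational(1, 18)) = Rational(-1, 36) ≈ -0.027778)
n = Rational(17, 2) (n = Mul(34, Pow(4, -1)) = Mul(34, Rational(1, 4)) = Rational(17, 2) ≈ 8.5000)
Function('M')(P) = Rational(17, 2)
Mul(Add(Function('M')(y), 1001), Pow(Add(2346, -3981), -1)) = Mul(Add(Rational(17, 2), 1001), Pow(Add(2346, -3981), -1)) = Mul(Rational(2019, 2), Pow(-1635, -1)) = Mul(Rational(2019, 2), Rational(-1, 1635)) = Rational(-673, 1090)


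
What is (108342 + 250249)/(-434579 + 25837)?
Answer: -358591/408742 ≈ -0.87730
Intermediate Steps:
(108342 + 250249)/(-434579 + 25837) = 358591/(-408742) = 358591*(-1/408742) = -358591/408742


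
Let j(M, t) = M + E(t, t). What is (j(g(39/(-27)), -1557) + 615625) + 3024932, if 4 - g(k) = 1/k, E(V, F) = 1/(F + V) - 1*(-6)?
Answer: 147377461307/40482 ≈ 3.6406e+6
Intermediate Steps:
E(V, F) = 6 + 1/(F + V) (E(V, F) = 1/(F + V) + 6 = 6 + 1/(F + V))
g(k) = 4 - 1/k
j(M, t) = M + (1 + 12*t)/(2*t) (j(M, t) = M + (1 + 6*t + 6*t)/(t + t) = M + (1 + 12*t)/((2*t)) = M + (1/(2*t))*(1 + 12*t) = M + (1 + 12*t)/(2*t))
(j(g(39/(-27)), -1557) + 615625) + 3024932 = ((6 + (4 - 1/(39/(-27))) + (½)/(-1557)) + 615625) + 3024932 = ((6 + (4 - 1/(39*(-1/27))) + (½)*(-1/1557)) + 615625) + 3024932 = ((6 + (4 - 1/(-13/9)) - 1/3114) + 615625) + 3024932 = ((6 + (4 - 1*(-9/13)) - 1/3114) + 615625) + 3024932 = ((6 + (4 + 9/13) - 1/3114) + 615625) + 3024932 = ((6 + 61/13 - 1/3114) + 615625) + 3024932 = (432833/40482 + 615625) + 3024932 = 24922164083/40482 + 3024932 = 147377461307/40482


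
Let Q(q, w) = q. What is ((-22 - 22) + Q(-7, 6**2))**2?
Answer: 2601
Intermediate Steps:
((-22 - 22) + Q(-7, 6**2))**2 = ((-22 - 22) - 7)**2 = (-44 - 7)**2 = (-51)**2 = 2601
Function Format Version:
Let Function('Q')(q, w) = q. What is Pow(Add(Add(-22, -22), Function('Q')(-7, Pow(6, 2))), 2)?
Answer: 2601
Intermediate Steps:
Pow(Add(Add(-22, -22), Function('Q')(-7, Pow(6, 2))), 2) = Pow(Add(Add(-22, -22), -7), 2) = Pow(Add(-44, -7), 2) = Pow(-51, 2) = 2601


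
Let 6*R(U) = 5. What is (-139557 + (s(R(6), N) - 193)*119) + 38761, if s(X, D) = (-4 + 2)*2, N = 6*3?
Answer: -124239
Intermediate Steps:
R(U) = ⅚ (R(U) = (⅙)*5 = ⅚)
N = 18
s(X, D) = -4 (s(X, D) = -2*2 = -4)
(-139557 + (s(R(6), N) - 193)*119) + 38761 = (-139557 + (-4 - 193)*119) + 38761 = (-139557 - 197*119) + 38761 = (-139557 - 23443) + 38761 = -163000 + 38761 = -124239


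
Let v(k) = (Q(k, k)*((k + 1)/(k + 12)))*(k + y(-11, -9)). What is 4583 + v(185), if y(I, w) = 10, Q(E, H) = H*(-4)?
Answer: -25936949/197 ≈ -1.3166e+5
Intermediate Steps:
Q(E, H) = -4*H
v(k) = -4*k*(1 + k)*(10 + k)/(12 + k) (v(k) = ((-4*k)*((k + 1)/(k + 12)))*(k + 10) = ((-4*k)*((1 + k)/(12 + k)))*(10 + k) = (-4*k*(1 + k)/(12 + k))*(10 + k) = -4*k*(1 + k)*(10 + k)/(12 + k))
4583 + v(185) = 4583 - 4*185*(10 + 185² + 11*185)/(12 + 185) = 4583 - 4*185*(10 + 34225 + 2035)/197 = 4583 - 4*185*1/197*36270 = 4583 - 26839800/197 = -25936949/197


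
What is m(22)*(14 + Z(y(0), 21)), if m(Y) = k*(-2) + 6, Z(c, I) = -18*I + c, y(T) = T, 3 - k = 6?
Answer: -4368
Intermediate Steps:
k = -3 (k = 3 - 1*6 = 3 - 6 = -3)
Z(c, I) = c - 18*I
m(Y) = 12 (m(Y) = -3*(-2) + 6 = 6 + 6 = 12)
m(22)*(14 + Z(y(0), 21)) = 12*(14 + (0 - 18*21)) = 12*(14 + (0 - 378)) = 12*(14 - 378) = 12*(-364) = -4368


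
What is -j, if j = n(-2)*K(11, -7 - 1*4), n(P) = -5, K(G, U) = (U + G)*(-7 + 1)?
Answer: 0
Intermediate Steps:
K(G, U) = -6*G - 6*U (K(G, U) = (G + U)*(-6) = -6*G - 6*U)
j = 0 (j = -5*(-6*11 - 6*(-7 - 1*4)) = -5*(-66 - 6*(-7 - 4)) = -5*(-66 - 6*(-11)) = -5*(-66 + 66) = -5*0 = 0)
-j = -1*0 = 0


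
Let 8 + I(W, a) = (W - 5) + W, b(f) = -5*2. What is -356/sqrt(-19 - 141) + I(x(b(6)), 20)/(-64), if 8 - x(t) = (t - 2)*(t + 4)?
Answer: 141/64 + 89*I*sqrt(10)/10 ≈ 2.2031 + 28.144*I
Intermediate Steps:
b(f) = -10
x(t) = 8 - (-2 + t)*(4 + t) (x(t) = 8 - (t - 2)*(t + 4) = 8 - (-2 + t)*(4 + t))
I(W, a) = -13 + 2*W (I(W, a) = -8 + ((W - 5) + W) = -8 + ((-5 + W) + W) = -8 + (-5 + 2*W) = -13 + 2*W)
-356/sqrt(-19 - 141) + I(x(b(6)), 20)/(-64) = -356/sqrt(-19 - 141) + (-13 + 2*(16 - 1*(-10)**2 - 2*(-10)))/(-64) = -356*(-I*sqrt(10)/40) + (-13 + 2*(16 - 1*100 + 20))*(-1/64) = -356*(-I*sqrt(10)/40) + (-13 + 2*(16 - 100 + 20))*(-1/64) = -(-89)*I*sqrt(10)/10 + (-13 + 2*(-64))*(-1/64) = 89*I*sqrt(10)/10 + (-13 - 128)*(-1/64) = 89*I*sqrt(10)/10 - 141*(-1/64) = 89*I*sqrt(10)/10 + 141/64 = 141/64 + 89*I*sqrt(10)/10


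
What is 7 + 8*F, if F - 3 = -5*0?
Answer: 31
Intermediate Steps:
F = 3 (F = 3 - 5*0 = 3 + 0 = 3)
7 + 8*F = 7 + 8*3 = 7 + 24 = 31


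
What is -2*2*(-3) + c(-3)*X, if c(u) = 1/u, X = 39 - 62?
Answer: 59/3 ≈ 19.667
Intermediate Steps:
X = -23
c(u) = 1/u
-2*2*(-3) + c(-3)*X = -2*2*(-3) - 23/(-3) = -4*(-3) - 1/3*(-23) = 12 + 23/3 = 59/3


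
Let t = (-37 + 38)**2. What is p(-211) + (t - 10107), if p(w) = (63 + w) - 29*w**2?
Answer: -1301363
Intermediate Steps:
p(w) = 63 + w - 29*w**2
t = 1 (t = 1**2 = 1)
p(-211) + (t - 10107) = (63 - 211 - 29*(-211)**2) + (1 - 10107) = (63 - 211 - 29*44521) - 10106 = (63 - 211 - 1291109) - 10106 = -1291257 - 10106 = -1301363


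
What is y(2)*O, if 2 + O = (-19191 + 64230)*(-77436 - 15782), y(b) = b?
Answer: -8396891008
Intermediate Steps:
O = -4198445504 (O = -2 + (-19191 + 64230)*(-77436 - 15782) = -2 + 45039*(-93218) = -2 - 4198445502 = -4198445504)
y(2)*O = 2*(-4198445504) = -8396891008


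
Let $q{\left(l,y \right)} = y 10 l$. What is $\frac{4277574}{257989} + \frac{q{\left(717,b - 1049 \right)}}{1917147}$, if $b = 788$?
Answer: $\frac{2572648428816}{164867612461} \approx 15.604$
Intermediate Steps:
$q{\left(l,y \right)} = 10 l y$ ($q{\left(l,y \right)} = 10 y l = 10 l y$)
$\frac{4277574}{257989} + \frac{q{\left(717,b - 1049 \right)}}{1917147} = \frac{4277574}{257989} + \frac{10 \cdot 717 \left(788 - 1049\right)}{1917147} = 4277574 \cdot \frac{1}{257989} + 10 \cdot 717 \left(-261\right) \frac{1}{1917147} = \frac{4277574}{257989} - \frac{623790}{639049} = \frac{2572648428816}{164867612461}$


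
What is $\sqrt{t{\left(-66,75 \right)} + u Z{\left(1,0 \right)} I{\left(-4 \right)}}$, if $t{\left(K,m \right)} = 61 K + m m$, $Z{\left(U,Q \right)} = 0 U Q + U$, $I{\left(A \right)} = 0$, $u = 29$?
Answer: $\sqrt{1599} \approx 39.987$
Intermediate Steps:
$Z{\left(U,Q \right)} = U$ ($Z{\left(U,Q \right)} = 0 Q + U = 0 + U = U$)
$t{\left(K,m \right)} = m^{2} + 61 K$ ($t{\left(K,m \right)} = 61 K + m^{2} = m^{2} + 61 K$)
$\sqrt{t{\left(-66,75 \right)} + u Z{\left(1,0 \right)} I{\left(-4 \right)}} = \sqrt{\left(75^{2} + 61 \left(-66\right)\right) + 29 \cdot 1 \cdot 0} = \sqrt{\left(5625 - 4026\right) + 29 \cdot 0} = \sqrt{1599 + 0} = \sqrt{1599}$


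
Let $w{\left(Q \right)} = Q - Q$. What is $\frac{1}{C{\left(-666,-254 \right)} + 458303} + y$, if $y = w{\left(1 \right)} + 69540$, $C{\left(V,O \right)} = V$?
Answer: $\frac{31824076981}{457637} \approx 69540.0$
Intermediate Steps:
$w{\left(Q \right)} = 0$
$y = 69540$ ($y = 0 + 69540 = 69540$)
$\frac{1}{C{\left(-666,-254 \right)} + 458303} + y = \frac{1}{-666 + 458303} + 69540 = \frac{1}{457637} + 69540 = \frac{31824076981}{457637}$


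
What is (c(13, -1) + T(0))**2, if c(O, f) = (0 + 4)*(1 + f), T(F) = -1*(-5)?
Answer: 25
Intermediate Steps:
T(F) = 5
c(O, f) = 4 + 4*f (c(O, f) = 4*(1 + f) = 4 + 4*f)
(c(13, -1) + T(0))**2 = ((4 + 4*(-1)) + 5)**2 = ((4 - 4) + 5)**2 = (0 + 5)**2 = 5**2 = 25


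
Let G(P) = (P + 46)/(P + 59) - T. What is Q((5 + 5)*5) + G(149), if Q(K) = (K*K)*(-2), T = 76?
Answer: -81201/16 ≈ -5075.1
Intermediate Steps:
G(P) = -76 + (46 + P)/(59 + P) (G(P) = (P + 46)/(P + 59) - 1*76 = (46 + P)/(59 + P) - 76 = -76 + (46 + P)/(59 + P))
Q(K) = -2*K² (Q(K) = K²*(-2) = -2*K²)
Q((5 + 5)*5) + G(149) = -2*25*(5 + 5)² + (-4438 - 75*149)/(59 + 149) = -2*(10*5)² + (-4438 - 11175)/208 = -2*50² + (1/208)*(-15613) = -2*2500 - 1201/16 = -5000 - 1201/16 = -81201/16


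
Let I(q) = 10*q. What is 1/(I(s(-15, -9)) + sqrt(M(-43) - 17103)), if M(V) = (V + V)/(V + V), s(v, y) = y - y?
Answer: -I*sqrt(17102)/17102 ≈ -0.0076467*I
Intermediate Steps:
s(v, y) = 0
M(V) = 1 (M(V) = (2*V)/((2*V)) = (2*V)*(1/(2*V)) = 1)
1/(I(s(-15, -9)) + sqrt(M(-43) - 17103)) = 1/(10*0 + sqrt(1 - 17103)) = 1/(0 + sqrt(-17102)) = 1/(0 + I*sqrt(17102)) = 1/(I*sqrt(17102)) = -I*sqrt(17102)/17102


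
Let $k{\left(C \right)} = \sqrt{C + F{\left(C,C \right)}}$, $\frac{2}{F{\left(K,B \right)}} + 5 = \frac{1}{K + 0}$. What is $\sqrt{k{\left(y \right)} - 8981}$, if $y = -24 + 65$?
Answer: $\frac{\sqrt{-93438324 + 102 \sqrt{422382}}}{102} \approx 94.734 i$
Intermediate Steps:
$F{\left(K,B \right)} = \frac{2}{-5 + \frac{1}{K}}$ ($F{\left(K,B \right)} = \frac{2}{-5 + \frac{1}{K + 0}} = \frac{2}{-5 + \frac{1}{K}}$)
$y = 41$
$k{\left(C \right)} = \sqrt{C - \frac{2 C}{-1 + 5 C}}$
$\sqrt{k{\left(y \right)} - 8981} = \sqrt{\sqrt{\frac{41 \left(-3 + 5 \cdot 41\right)}{-1 + 5 \cdot 41}} - 8981} = \sqrt{\sqrt{\frac{41 \left(-3 + 205\right)}{-1 + 205}} - 8981} = \sqrt{\sqrt{41 \cdot \frac{1}{204} \cdot 202} - 8981} = \sqrt{\sqrt{\frac{4141}{102}} - 8981} = \sqrt{\frac{\sqrt{422382}}{102} - 8981} = \sqrt{-8981 + \frac{\sqrt{422382}}{102}}$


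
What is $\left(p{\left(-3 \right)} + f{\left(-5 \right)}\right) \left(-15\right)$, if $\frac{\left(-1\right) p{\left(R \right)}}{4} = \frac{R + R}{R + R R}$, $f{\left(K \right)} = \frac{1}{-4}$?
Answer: $- \frac{225}{4} \approx -56.25$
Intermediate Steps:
$f{\left(K \right)} = - \frac{1}{4}$
$p{\left(R \right)} = - \frac{8 R}{R + R^{2}}$ ($p{\left(R \right)} = - 4 \frac{R + R}{R + R R} = - 4 \frac{2 R}{R + R^{2}} = - \frac{8 R}{R + R^{2}}$)
$\left(p{\left(-3 \right)} + f{\left(-5 \right)}\right) \left(-15\right) = \left(- \frac{8}{1 - 3} - \frac{1}{4}\right) \left(-15\right) = \left(- \frac{8}{-2} - \frac{1}{4}\right) \left(-15\right) = \left(\left(-8\right) \left(- \frac{1}{2}\right) - \frac{1}{4}\right) \left(-15\right) = \left(4 - \frac{1}{4}\right) \left(-15\right) = \frac{15}{4} \left(-15\right) = - \frac{225}{4}$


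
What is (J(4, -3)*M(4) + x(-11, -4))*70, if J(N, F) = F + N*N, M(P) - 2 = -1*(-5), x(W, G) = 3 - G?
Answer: 6860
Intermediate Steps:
M(P) = 7 (M(P) = 2 - 1*(-5) = 2 + 5 = 7)
J(N, F) = F + N**2
(J(4, -3)*M(4) + x(-11, -4))*70 = ((-3 + 4**2)*7 + (3 - 1*(-4)))*70 = ((-3 + 16)*7 + (3 + 4))*70 = (13*7 + 7)*70 = (91 + 7)*70 = 98*70 = 6860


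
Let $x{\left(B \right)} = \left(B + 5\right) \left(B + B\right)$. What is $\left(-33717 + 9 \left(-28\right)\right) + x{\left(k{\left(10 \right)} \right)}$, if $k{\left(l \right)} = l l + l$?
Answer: $-8669$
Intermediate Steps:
$k{\left(l \right)} = l + l^{2}$ ($k{\left(l \right)} = l^{2} + l = l + l^{2}$)
$x{\left(B \right)} = 2 B \left(5 + B\right)$ ($x{\left(B \right)} = \left(5 + B\right) 2 B = 2 B \left(5 + B\right)$)
$\left(-33717 + 9 \left(-28\right)\right) + x{\left(k{\left(10 \right)} \right)} = \left(-33717 + 9 \left(-28\right)\right) + 2 \cdot 10 \left(1 + 10\right) \left(5 + 10 \left(1 + 10\right)\right) = \left(-33717 - 252\right) + 2 \cdot 10 \cdot 11 \left(5 + 10 \cdot 11\right) = -33969 + 2 \cdot 110 \left(5 + 110\right) = -33969 + 2 \cdot 110 \cdot 115 = -33969 + 25300 = -8669$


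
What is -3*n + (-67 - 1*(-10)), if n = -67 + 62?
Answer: -42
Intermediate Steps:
n = -5
-3*n + (-67 - 1*(-10)) = -3*(-5) + (-67 - 1*(-10)) = 15 + (-67 + 10) = 15 - 57 = -42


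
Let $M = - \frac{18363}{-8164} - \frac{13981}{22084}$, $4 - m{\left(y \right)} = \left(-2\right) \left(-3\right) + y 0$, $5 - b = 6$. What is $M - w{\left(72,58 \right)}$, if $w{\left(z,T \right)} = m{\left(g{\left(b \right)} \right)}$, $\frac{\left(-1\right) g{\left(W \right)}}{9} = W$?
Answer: $\frac{81496895}{22536722} \approx 3.6162$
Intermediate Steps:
$b = -1$ ($b = 5 - 6 = -1$)
$g{\left(W \right)} = - 9 W$
$m{\left(y \right)} = -2$ ($m{\left(y \right)} = 4 - \left(\left(-2\right) \left(-3\right) + y 0\right) = 4 - \left(6 + 0\right) = 4 - 6 = -2$)
$M = \frac{36423451}{22536722}$ ($M = \left(-18363\right) \left(- \frac{1}{8164}\right) - \frac{13981}{22084} = \frac{18363}{8164} - \frac{13981}{22084} = \frac{36423451}{22536722} \approx 1.6162$)
$w{\left(z,T \right)} = -2$
$M - w{\left(72,58 \right)} = \frac{36423451}{22536722} - -2 = \frac{36423451}{22536722} + 2 = \frac{81496895}{22536722}$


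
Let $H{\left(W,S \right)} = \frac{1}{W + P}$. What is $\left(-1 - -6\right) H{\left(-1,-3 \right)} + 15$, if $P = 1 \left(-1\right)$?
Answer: $\frac{25}{2} \approx 12.5$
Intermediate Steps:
$P = -1$
$H{\left(W,S \right)} = \frac{1}{-1 + W}$ ($H{\left(W,S \right)} = \frac{1}{W - 1} = \frac{1}{-1 + W}$)
$\left(-1 - -6\right) H{\left(-1,-3 \right)} + 15 = \frac{-1 - -6}{-1 - 1} + 15 = \frac{-1 + 6}{-2} + 15 = 5 \left(- \frac{1}{2}\right) + 15 = - \frac{5}{2} + 15 = \frac{25}{2}$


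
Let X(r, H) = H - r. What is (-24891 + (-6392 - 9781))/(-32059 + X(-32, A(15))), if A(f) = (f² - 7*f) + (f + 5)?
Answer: 13688/10629 ≈ 1.2878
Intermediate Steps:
A(f) = 5 + f² - 6*f (A(f) = (f² - 7*f) + (5 + f) = 5 + f² - 6*f)
(-24891 + (-6392 - 9781))/(-32059 + X(-32, A(15))) = (-24891 + (-6392 - 9781))/(-32059 + ((5 + 15² - 6*15) - 1*(-32))) = (-24891 - 16173)/(-32059 + ((5 + 225 - 90) + 32)) = -41064/(-32059 + (140 + 32)) = -41064/(-32059 + 172) = -41064/(-31887) = -41064*(-1/31887) = 13688/10629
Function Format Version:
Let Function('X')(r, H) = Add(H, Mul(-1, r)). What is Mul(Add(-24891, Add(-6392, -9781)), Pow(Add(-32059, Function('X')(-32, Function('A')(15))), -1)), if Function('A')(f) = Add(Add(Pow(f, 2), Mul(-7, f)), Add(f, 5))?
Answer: Rational(13688, 10629) ≈ 1.2878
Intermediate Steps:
Function('A')(f) = Add(5, Pow(f, 2), Mul(-6, f)) (Function('A')(f) = Add(Add(Pow(f, 2), Mul(-7, f)), Add(5, f)) = Add(5, Pow(f, 2), Mul(-6, f)))
Mul(Add(-24891, Add(-6392, -9781)), Pow(Add(-32059, Function('X')(-32, Function('A')(15))), -1)) = Mul(Add(-24891, Add(-6392, -9781)), Pow(Add(-32059, Add(Add(5, Pow(15, 2), Mul(-6, 15)), Mul(-1, -32))), -1)) = Mul(Add(-24891, -16173), Pow(Add(-32059, Add(Add(5, 225, -90), 32)), -1)) = Mul(-41064, Pow(Add(-32059, Add(140, 32)), -1)) = Mul(-41064, Pow(Add(-32059, 172), -1)) = Mul(-41064, Pow(-31887, -1)) = Mul(-41064, Rational(-1, 31887)) = Rational(13688, 10629)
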